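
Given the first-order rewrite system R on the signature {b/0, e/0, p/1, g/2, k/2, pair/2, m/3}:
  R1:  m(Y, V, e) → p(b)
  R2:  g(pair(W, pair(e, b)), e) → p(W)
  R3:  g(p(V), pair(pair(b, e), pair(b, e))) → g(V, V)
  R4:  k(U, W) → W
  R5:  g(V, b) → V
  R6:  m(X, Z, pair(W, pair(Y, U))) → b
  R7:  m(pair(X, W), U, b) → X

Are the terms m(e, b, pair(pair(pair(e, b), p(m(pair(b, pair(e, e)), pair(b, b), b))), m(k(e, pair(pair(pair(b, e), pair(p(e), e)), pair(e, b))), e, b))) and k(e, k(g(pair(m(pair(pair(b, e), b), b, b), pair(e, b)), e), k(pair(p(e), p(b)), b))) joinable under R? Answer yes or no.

Reduce t₁ = m(e, b, pair(pair(pair(e, b), p(m(pair(b, pair(e, e)), pair(b, b), b))), m(k(e, pair(pair(pair(b, e), pair(p(e), e)), pair(e, b))), e, b))):
1. m(e, b, pair(pair(pair(e, b), p(m(pair(b, pair(e, e)), pair(b, b), b))), m(k(e, pair(pair(pair(b, e), pair(p(e), e)), pair(e, b))), e, b)))  →  m(e, b, pair(pair(pair(e, b), p(b)), m(k(e, pair(pair(pair(b, e), pair(p(e), e)), pair(e, b))), e, b)))   [R7 at 3.1.2.1]
2. m(e, b, pair(pair(pair(e, b), p(b)), m(k(e, pair(pair(pair(b, e), pair(p(e), e)), pair(e, b))), e, b)))  →  m(e, b, pair(pair(pair(e, b), p(b)), m(pair(pair(pair(b, e), pair(p(e), e)), pair(e, b)), e, b)))   [R4 at 3.2.1]
3. m(e, b, pair(pair(pair(e, b), p(b)), m(pair(pair(pair(b, e), pair(p(e), e)), pair(e, b)), e, b)))  →  m(e, b, pair(pair(pair(e, b), p(b)), pair(pair(b, e), pair(p(e), e))))   [R7 at 3.2]
4. m(e, b, pair(pair(pair(e, b), p(b)), pair(pair(b, e), pair(p(e), e))))  →  b   [R6 at ε]

Reduce t₂ = k(e, k(g(pair(m(pair(pair(b, e), b), b, b), pair(e, b)), e), k(pair(p(e), p(b)), b))):
1. k(e, k(g(pair(m(pair(pair(b, e), b), b, b), pair(e, b)), e), k(pair(p(e), p(b)), b)))  →  k(g(pair(m(pair(pair(b, e), b), b, b), pair(e, b)), e), k(pair(p(e), p(b)), b))   [R4 at ε]
2. k(g(pair(m(pair(pair(b, e), b), b, b), pair(e, b)), e), k(pair(p(e), p(b)), b))  →  k(pair(p(e), p(b)), b)   [R4 at ε]
3. k(pair(p(e), p(b)), b)  →  b   [R4 at ε]

yes — NF(t₁) = b, NF(t₂) = b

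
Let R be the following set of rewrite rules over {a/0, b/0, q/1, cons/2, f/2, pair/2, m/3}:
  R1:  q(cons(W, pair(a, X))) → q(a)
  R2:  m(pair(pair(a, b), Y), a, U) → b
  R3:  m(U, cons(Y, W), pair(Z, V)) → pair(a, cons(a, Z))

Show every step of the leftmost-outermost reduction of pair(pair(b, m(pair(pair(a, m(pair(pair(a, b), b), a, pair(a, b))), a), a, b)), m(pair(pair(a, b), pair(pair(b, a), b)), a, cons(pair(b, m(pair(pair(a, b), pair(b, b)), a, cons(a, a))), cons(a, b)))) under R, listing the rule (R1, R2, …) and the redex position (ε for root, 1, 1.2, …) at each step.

1. pair(pair(b, m(pair(pair(a, m(pair(pair(a, b), b), a, pair(a, b))), a), a, b)), m(pair(pair(a, b), pair(pair(b, a), b)), a, cons(pair(b, m(pair(pair(a, b), pair(b, b)), a, cons(a, a))), cons(a, b))))  →  pair(pair(b, m(pair(pair(a, b), a), a, b)), m(pair(pair(a, b), pair(pair(b, a), b)), a, cons(pair(b, m(pair(pair(a, b), pair(b, b)), a, cons(a, a))), cons(a, b))))   [R2 at 1.2.1.1.2]
2. pair(pair(b, m(pair(pair(a, b), a), a, b)), m(pair(pair(a, b), pair(pair(b, a), b)), a, cons(pair(b, m(pair(pair(a, b), pair(b, b)), a, cons(a, a))), cons(a, b))))  →  pair(pair(b, b), m(pair(pair(a, b), pair(pair(b, a), b)), a, cons(pair(b, m(pair(pair(a, b), pair(b, b)), a, cons(a, a))), cons(a, b))))   [R2 at 1.2]
3. pair(pair(b, b), m(pair(pair(a, b), pair(pair(b, a), b)), a, cons(pair(b, m(pair(pair(a, b), pair(b, b)), a, cons(a, a))), cons(a, b))))  →  pair(pair(b, b), b)   [R2 at 2]

pair(pair(b, b), b)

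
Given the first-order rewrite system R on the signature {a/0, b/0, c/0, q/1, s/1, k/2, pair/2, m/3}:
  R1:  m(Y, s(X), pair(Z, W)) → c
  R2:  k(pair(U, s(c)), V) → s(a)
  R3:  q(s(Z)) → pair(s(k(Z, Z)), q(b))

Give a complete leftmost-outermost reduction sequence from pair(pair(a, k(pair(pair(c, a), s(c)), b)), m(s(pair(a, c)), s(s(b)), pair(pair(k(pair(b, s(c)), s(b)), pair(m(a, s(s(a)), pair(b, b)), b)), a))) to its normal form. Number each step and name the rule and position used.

1. pair(pair(a, k(pair(pair(c, a), s(c)), b)), m(s(pair(a, c)), s(s(b)), pair(pair(k(pair(b, s(c)), s(b)), pair(m(a, s(s(a)), pair(b, b)), b)), a)))  →  pair(pair(a, s(a)), m(s(pair(a, c)), s(s(b)), pair(pair(k(pair(b, s(c)), s(b)), pair(m(a, s(s(a)), pair(b, b)), b)), a)))   [R2 at 1.2]
2. pair(pair(a, s(a)), m(s(pair(a, c)), s(s(b)), pair(pair(k(pair(b, s(c)), s(b)), pair(m(a, s(s(a)), pair(b, b)), b)), a)))  →  pair(pair(a, s(a)), c)   [R1 at 2]

pair(pair(a, s(a)), c)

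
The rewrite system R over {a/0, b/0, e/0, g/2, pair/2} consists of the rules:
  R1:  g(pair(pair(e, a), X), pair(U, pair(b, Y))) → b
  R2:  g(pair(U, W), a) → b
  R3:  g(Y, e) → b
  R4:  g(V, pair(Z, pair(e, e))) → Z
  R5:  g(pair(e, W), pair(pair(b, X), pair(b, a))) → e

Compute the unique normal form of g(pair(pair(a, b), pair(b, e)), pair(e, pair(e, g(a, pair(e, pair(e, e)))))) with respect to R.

1. g(pair(pair(a, b), pair(b, e)), pair(e, pair(e, g(a, pair(e, pair(e, e))))))  →  g(pair(pair(a, b), pair(b, e)), pair(e, pair(e, e)))   [R4 at 2.2.2]
2. g(pair(pair(a, b), pair(b, e)), pair(e, pair(e, e)))  →  e   [R4 at ε]

e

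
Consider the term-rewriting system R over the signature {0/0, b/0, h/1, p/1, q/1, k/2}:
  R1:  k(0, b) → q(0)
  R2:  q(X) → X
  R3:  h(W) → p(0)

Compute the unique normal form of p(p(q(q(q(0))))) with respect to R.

p(p(0))

1. p(p(q(q(q(0)))))  →  p(p(q(q(0))))   [R2 at 1.1]
2. p(p(q(q(0))))  →  p(p(q(0)))   [R2 at 1.1]
3. p(p(q(0)))  →  p(p(0))   [R2 at 1.1]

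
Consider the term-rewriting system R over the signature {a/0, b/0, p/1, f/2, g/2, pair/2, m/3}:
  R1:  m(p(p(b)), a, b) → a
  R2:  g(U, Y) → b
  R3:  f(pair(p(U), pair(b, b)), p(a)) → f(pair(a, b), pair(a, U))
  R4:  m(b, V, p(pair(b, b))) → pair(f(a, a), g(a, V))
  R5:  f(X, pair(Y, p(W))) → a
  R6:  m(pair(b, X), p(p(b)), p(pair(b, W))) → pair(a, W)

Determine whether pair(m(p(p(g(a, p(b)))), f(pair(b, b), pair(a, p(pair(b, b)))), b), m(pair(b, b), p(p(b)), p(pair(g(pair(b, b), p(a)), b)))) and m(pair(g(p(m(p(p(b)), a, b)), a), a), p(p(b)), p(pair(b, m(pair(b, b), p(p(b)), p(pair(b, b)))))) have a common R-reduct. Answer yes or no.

yes — NF(t₁) = pair(a, pair(a, b)), NF(t₂) = pair(a, pair(a, b))

Reduce t₁ = pair(m(p(p(g(a, p(b)))), f(pair(b, b), pair(a, p(pair(b, b)))), b), m(pair(b, b), p(p(b)), p(pair(g(pair(b, b), p(a)), b)))):
1. pair(m(p(p(g(a, p(b)))), f(pair(b, b), pair(a, p(pair(b, b)))), b), m(pair(b, b), p(p(b)), p(pair(g(pair(b, b), p(a)), b))))  →  pair(m(p(p(b)), f(pair(b, b), pair(a, p(pair(b, b)))), b), m(pair(b, b), p(p(b)), p(pair(g(pair(b, b), p(a)), b))))   [R2 at 1.1.1.1]
2. pair(m(p(p(b)), f(pair(b, b), pair(a, p(pair(b, b)))), b), m(pair(b, b), p(p(b)), p(pair(g(pair(b, b), p(a)), b))))  →  pair(m(p(p(b)), a, b), m(pair(b, b), p(p(b)), p(pair(g(pair(b, b), p(a)), b))))   [R5 at 1.2]
3. pair(m(p(p(b)), a, b), m(pair(b, b), p(p(b)), p(pair(g(pair(b, b), p(a)), b))))  →  pair(a, m(pair(b, b), p(p(b)), p(pair(g(pair(b, b), p(a)), b))))   [R1 at 1]
4. pair(a, m(pair(b, b), p(p(b)), p(pair(g(pair(b, b), p(a)), b))))  →  pair(a, m(pair(b, b), p(p(b)), p(pair(b, b))))   [R2 at 2.3.1.1]
5. pair(a, m(pair(b, b), p(p(b)), p(pair(b, b))))  →  pair(a, pair(a, b))   [R6 at 2]

Reduce t₂ = m(pair(g(p(m(p(p(b)), a, b)), a), a), p(p(b)), p(pair(b, m(pair(b, b), p(p(b)), p(pair(b, b)))))):
1. m(pair(g(p(m(p(p(b)), a, b)), a), a), p(p(b)), p(pair(b, m(pair(b, b), p(p(b)), p(pair(b, b))))))  →  m(pair(b, a), p(p(b)), p(pair(b, m(pair(b, b), p(p(b)), p(pair(b, b))))))   [R2 at 1.1]
2. m(pair(b, a), p(p(b)), p(pair(b, m(pair(b, b), p(p(b)), p(pair(b, b))))))  →  pair(a, m(pair(b, b), p(p(b)), p(pair(b, b))))   [R6 at ε]
3. pair(a, m(pair(b, b), p(p(b)), p(pair(b, b))))  →  pair(a, pair(a, b))   [R6 at 2]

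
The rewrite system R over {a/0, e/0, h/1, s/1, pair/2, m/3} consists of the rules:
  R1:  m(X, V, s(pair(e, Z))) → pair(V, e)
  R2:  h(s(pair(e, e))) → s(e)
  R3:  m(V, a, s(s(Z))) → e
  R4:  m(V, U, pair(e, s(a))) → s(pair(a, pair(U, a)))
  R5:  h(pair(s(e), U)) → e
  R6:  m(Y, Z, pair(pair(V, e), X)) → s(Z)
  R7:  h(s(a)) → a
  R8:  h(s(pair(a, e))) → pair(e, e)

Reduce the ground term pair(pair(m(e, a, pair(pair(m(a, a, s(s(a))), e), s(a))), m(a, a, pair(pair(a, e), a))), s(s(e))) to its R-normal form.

1. pair(pair(m(e, a, pair(pair(m(a, a, s(s(a))), e), s(a))), m(a, a, pair(pair(a, e), a))), s(s(e)))  →  pair(pair(s(a), m(a, a, pair(pair(a, e), a))), s(s(e)))   [R6 at 1.1]
2. pair(pair(s(a), m(a, a, pair(pair(a, e), a))), s(s(e)))  →  pair(pair(s(a), s(a)), s(s(e)))   [R6 at 1.2]

pair(pair(s(a), s(a)), s(s(e)))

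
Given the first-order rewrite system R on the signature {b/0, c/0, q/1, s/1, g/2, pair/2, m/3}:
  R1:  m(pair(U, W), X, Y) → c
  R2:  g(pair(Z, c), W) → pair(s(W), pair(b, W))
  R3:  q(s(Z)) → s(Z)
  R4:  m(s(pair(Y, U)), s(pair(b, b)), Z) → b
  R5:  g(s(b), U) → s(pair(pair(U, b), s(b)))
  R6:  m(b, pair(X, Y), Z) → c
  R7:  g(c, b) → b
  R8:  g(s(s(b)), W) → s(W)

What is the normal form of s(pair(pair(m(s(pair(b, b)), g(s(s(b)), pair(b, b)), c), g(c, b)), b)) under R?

1. s(pair(pair(m(s(pair(b, b)), g(s(s(b)), pair(b, b)), c), g(c, b)), b))  →  s(pair(pair(m(s(pair(b, b)), s(pair(b, b)), c), g(c, b)), b))   [R8 at 1.1.1.2]
2. s(pair(pair(m(s(pair(b, b)), s(pair(b, b)), c), g(c, b)), b))  →  s(pair(pair(b, g(c, b)), b))   [R4 at 1.1.1]
3. s(pair(pair(b, g(c, b)), b))  →  s(pair(pair(b, b), b))   [R7 at 1.1.2]

s(pair(pair(b, b), b))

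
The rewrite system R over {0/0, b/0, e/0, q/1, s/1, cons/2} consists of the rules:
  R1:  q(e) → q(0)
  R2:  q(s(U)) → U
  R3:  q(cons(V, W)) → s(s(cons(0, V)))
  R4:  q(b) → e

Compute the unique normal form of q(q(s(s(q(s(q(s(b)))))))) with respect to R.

b

1. q(q(s(s(q(s(q(s(b))))))))  →  q(s(q(s(q(s(b))))))   [R2 at 1]
2. q(s(q(s(q(s(b))))))  →  q(s(q(s(b))))   [R2 at ε]
3. q(s(q(s(b))))  →  q(s(b))   [R2 at ε]
4. q(s(b))  →  b   [R2 at ε]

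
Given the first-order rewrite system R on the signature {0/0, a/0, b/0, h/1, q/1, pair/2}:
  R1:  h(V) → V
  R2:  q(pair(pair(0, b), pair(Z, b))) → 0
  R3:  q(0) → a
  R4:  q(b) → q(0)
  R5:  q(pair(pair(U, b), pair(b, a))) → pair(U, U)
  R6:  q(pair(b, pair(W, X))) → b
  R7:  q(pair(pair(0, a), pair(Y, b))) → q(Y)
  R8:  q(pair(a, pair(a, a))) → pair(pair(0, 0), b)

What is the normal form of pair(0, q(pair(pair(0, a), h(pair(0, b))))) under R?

1. pair(0, q(pair(pair(0, a), h(pair(0, b)))))  →  pair(0, q(pair(pair(0, a), pair(0, b))))   [R1 at 2.1.2]
2. pair(0, q(pair(pair(0, a), pair(0, b))))  →  pair(0, q(0))   [R7 at 2]
3. pair(0, q(0))  →  pair(0, a)   [R3 at 2]

pair(0, a)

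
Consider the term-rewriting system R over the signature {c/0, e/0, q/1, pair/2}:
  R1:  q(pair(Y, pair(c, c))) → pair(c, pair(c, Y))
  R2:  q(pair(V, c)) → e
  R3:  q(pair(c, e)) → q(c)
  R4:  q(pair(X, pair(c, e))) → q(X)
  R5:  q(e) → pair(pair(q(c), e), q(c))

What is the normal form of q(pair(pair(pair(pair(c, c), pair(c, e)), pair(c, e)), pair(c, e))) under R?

1. q(pair(pair(pair(pair(c, c), pair(c, e)), pair(c, e)), pair(c, e)))  →  q(pair(pair(pair(c, c), pair(c, e)), pair(c, e)))   [R4 at ε]
2. q(pair(pair(pair(c, c), pair(c, e)), pair(c, e)))  →  q(pair(pair(c, c), pair(c, e)))   [R4 at ε]
3. q(pair(pair(c, c), pair(c, e)))  →  q(pair(c, c))   [R4 at ε]
4. q(pair(c, c))  →  e   [R2 at ε]

e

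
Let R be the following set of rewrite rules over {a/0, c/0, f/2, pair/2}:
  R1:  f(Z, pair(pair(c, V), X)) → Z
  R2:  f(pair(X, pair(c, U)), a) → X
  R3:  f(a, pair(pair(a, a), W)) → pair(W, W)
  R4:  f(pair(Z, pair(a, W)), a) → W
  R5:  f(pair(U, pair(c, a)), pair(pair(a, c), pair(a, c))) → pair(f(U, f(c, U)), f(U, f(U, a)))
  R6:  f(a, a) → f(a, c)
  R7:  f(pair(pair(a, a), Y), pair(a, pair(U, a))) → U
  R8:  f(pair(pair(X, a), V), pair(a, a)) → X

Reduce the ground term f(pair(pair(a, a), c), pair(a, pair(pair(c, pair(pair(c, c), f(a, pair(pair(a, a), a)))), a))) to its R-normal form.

pair(c, pair(pair(c, c), pair(a, a)))

1. f(pair(pair(a, a), c), pair(a, pair(pair(c, pair(pair(c, c), f(a, pair(pair(a, a), a)))), a)))  →  pair(c, pair(pair(c, c), f(a, pair(pair(a, a), a))))   [R7 at ε]
2. pair(c, pair(pair(c, c), f(a, pair(pair(a, a), a))))  →  pair(c, pair(pair(c, c), pair(a, a)))   [R3 at 2.2]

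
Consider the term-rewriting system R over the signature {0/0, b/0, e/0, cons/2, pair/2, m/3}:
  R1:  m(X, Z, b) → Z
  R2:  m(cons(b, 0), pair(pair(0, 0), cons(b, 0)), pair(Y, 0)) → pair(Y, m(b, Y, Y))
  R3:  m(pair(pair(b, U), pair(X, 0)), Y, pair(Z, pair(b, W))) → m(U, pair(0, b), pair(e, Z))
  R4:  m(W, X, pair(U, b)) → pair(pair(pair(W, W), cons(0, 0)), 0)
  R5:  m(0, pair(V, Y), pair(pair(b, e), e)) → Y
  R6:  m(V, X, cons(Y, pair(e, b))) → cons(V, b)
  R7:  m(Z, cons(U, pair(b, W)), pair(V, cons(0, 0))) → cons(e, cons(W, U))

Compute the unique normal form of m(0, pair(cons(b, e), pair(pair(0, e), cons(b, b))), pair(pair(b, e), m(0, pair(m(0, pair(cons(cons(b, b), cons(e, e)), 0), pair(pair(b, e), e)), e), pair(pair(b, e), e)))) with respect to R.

1. m(0, pair(cons(b, e), pair(pair(0, e), cons(b, b))), pair(pair(b, e), m(0, pair(m(0, pair(cons(cons(b, b), cons(e, e)), 0), pair(pair(b, e), e)), e), pair(pair(b, e), e))))  →  m(0, pair(cons(b, e), pair(pair(0, e), cons(b, b))), pair(pair(b, e), e))   [R5 at 3.2]
2. m(0, pair(cons(b, e), pair(pair(0, e), cons(b, b))), pair(pair(b, e), e))  →  pair(pair(0, e), cons(b, b))   [R5 at ε]

pair(pair(0, e), cons(b, b))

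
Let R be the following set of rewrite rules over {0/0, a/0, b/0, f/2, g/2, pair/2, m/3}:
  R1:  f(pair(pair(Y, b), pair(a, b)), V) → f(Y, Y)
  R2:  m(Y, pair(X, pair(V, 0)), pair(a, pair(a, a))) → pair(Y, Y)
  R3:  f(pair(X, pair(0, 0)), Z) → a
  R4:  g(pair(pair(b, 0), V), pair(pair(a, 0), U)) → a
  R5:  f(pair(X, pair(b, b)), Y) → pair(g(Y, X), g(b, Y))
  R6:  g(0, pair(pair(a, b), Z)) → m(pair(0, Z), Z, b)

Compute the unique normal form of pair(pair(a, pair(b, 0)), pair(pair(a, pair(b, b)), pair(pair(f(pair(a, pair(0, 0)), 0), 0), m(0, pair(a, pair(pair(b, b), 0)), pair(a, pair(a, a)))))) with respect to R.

1. pair(pair(a, pair(b, 0)), pair(pair(a, pair(b, b)), pair(pair(f(pair(a, pair(0, 0)), 0), 0), m(0, pair(a, pair(pair(b, b), 0)), pair(a, pair(a, a))))))  →  pair(pair(a, pair(b, 0)), pair(pair(a, pair(b, b)), pair(pair(a, 0), m(0, pair(a, pair(pair(b, b), 0)), pair(a, pair(a, a))))))   [R3 at 2.2.1.1]
2. pair(pair(a, pair(b, 0)), pair(pair(a, pair(b, b)), pair(pair(a, 0), m(0, pair(a, pair(pair(b, b), 0)), pair(a, pair(a, a))))))  →  pair(pair(a, pair(b, 0)), pair(pair(a, pair(b, b)), pair(pair(a, 0), pair(0, 0))))   [R2 at 2.2.2]

pair(pair(a, pair(b, 0)), pair(pair(a, pair(b, b)), pair(pair(a, 0), pair(0, 0))))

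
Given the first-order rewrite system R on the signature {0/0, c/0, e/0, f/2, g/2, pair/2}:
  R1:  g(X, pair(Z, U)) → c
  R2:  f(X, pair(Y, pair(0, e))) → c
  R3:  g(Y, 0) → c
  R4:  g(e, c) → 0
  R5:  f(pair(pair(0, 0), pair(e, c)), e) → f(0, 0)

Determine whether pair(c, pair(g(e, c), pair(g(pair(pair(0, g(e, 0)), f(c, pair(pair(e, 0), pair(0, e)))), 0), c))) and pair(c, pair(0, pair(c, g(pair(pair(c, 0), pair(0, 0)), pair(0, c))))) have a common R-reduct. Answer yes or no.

yes — NF(t₁) = pair(c, pair(0, pair(c, c))), NF(t₂) = pair(c, pair(0, pair(c, c)))

Reduce t₁ = pair(c, pair(g(e, c), pair(g(pair(pair(0, g(e, 0)), f(c, pair(pair(e, 0), pair(0, e)))), 0), c))):
1. pair(c, pair(g(e, c), pair(g(pair(pair(0, g(e, 0)), f(c, pair(pair(e, 0), pair(0, e)))), 0), c)))  →  pair(c, pair(0, pair(g(pair(pair(0, g(e, 0)), f(c, pair(pair(e, 0), pair(0, e)))), 0), c)))   [R4 at 2.1]
2. pair(c, pair(0, pair(g(pair(pair(0, g(e, 0)), f(c, pair(pair(e, 0), pair(0, e)))), 0), c)))  →  pair(c, pair(0, pair(c, c)))   [R3 at 2.2.1]

Reduce t₂ = pair(c, pair(0, pair(c, g(pair(pair(c, 0), pair(0, 0)), pair(0, c))))):
1. pair(c, pair(0, pair(c, g(pair(pair(c, 0), pair(0, 0)), pair(0, c)))))  →  pair(c, pair(0, pair(c, c)))   [R1 at 2.2.2]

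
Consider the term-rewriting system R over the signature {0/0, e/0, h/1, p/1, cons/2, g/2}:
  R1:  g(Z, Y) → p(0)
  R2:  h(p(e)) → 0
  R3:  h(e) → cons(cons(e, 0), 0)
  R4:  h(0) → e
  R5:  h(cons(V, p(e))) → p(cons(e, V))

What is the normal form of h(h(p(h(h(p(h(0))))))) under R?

1. h(h(p(h(h(p(h(0)))))))  →  h(h(p(h(h(p(e))))))   [R4 at 1.1.1.1.1.1]
2. h(h(p(h(h(p(e))))))  →  h(h(p(h(0))))   [R2 at 1.1.1.1]
3. h(h(p(h(0))))  →  h(h(p(e)))   [R4 at 1.1.1]
4. h(h(p(e)))  →  h(0)   [R2 at 1]
5. h(0)  →  e   [R4 at ε]

e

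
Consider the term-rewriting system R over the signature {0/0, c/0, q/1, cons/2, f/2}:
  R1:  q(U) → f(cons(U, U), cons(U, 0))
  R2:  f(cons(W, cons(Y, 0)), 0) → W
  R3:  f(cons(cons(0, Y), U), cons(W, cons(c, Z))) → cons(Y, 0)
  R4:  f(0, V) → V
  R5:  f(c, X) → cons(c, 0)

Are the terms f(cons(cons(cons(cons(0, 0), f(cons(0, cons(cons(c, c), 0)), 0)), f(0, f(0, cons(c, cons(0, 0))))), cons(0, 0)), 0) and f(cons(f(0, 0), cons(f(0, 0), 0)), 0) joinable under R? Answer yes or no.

Reduce t₁ = f(cons(cons(cons(cons(0, 0), f(cons(0, cons(cons(c, c), 0)), 0)), f(0, f(0, cons(c, cons(0, 0))))), cons(0, 0)), 0):
1. f(cons(cons(cons(cons(0, 0), f(cons(0, cons(cons(c, c), 0)), 0)), f(0, f(0, cons(c, cons(0, 0))))), cons(0, 0)), 0)  →  cons(cons(cons(0, 0), f(cons(0, cons(cons(c, c), 0)), 0)), f(0, f(0, cons(c, cons(0, 0)))))   [R2 at ε]
2. cons(cons(cons(0, 0), f(cons(0, cons(cons(c, c), 0)), 0)), f(0, f(0, cons(c, cons(0, 0)))))  →  cons(cons(cons(0, 0), 0), f(0, f(0, cons(c, cons(0, 0)))))   [R2 at 1.2]
3. cons(cons(cons(0, 0), 0), f(0, f(0, cons(c, cons(0, 0)))))  →  cons(cons(cons(0, 0), 0), f(0, cons(c, cons(0, 0))))   [R4 at 2]
4. cons(cons(cons(0, 0), 0), f(0, cons(c, cons(0, 0))))  →  cons(cons(cons(0, 0), 0), cons(c, cons(0, 0)))   [R4 at 2]

Reduce t₂ = f(cons(f(0, 0), cons(f(0, 0), 0)), 0):
1. f(cons(f(0, 0), cons(f(0, 0), 0)), 0)  →  f(0, 0)   [R2 at ε]
2. f(0, 0)  →  0   [R4 at ε]

no — NF(t₁) = cons(cons(cons(0, 0), 0), cons(c, cons(0, 0))), NF(t₂) = 0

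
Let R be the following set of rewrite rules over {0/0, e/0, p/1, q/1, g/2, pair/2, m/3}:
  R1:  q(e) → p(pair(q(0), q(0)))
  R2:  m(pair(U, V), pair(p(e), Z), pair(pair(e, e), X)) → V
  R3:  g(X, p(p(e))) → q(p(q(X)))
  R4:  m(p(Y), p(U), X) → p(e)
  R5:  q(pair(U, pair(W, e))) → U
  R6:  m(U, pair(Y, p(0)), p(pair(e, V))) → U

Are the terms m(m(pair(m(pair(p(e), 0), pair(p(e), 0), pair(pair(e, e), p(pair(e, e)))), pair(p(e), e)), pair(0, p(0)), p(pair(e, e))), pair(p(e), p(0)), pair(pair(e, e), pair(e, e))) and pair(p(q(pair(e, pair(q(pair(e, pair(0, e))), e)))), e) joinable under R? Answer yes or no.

Reduce t₁ = m(m(pair(m(pair(p(e), 0), pair(p(e), 0), pair(pair(e, e), p(pair(e, e)))), pair(p(e), e)), pair(0, p(0)), p(pair(e, e))), pair(p(e), p(0)), pair(pair(e, e), pair(e, e))):
1. m(m(pair(m(pair(p(e), 0), pair(p(e), 0), pair(pair(e, e), p(pair(e, e)))), pair(p(e), e)), pair(0, p(0)), p(pair(e, e))), pair(p(e), p(0)), pair(pair(e, e), pair(e, e)))  →  m(pair(m(pair(p(e), 0), pair(p(e), 0), pair(pair(e, e), p(pair(e, e)))), pair(p(e), e)), pair(p(e), p(0)), pair(pair(e, e), pair(e, e)))   [R6 at 1]
2. m(pair(m(pair(p(e), 0), pair(p(e), 0), pair(pair(e, e), p(pair(e, e)))), pair(p(e), e)), pair(p(e), p(0)), pair(pair(e, e), pair(e, e)))  →  pair(p(e), e)   [R2 at ε]

Reduce t₂ = pair(p(q(pair(e, pair(q(pair(e, pair(0, e))), e)))), e):
1. pair(p(q(pair(e, pair(q(pair(e, pair(0, e))), e)))), e)  →  pair(p(e), e)   [R5 at 1.1]

yes — NF(t₁) = pair(p(e), e), NF(t₂) = pair(p(e), e)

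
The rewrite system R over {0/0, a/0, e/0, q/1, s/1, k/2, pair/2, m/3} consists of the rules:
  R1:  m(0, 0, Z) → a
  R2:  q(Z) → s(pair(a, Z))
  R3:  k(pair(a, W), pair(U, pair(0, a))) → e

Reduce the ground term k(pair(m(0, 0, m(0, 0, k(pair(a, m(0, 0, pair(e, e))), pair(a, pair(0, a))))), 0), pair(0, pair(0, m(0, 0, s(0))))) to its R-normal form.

1. k(pair(m(0, 0, m(0, 0, k(pair(a, m(0, 0, pair(e, e))), pair(a, pair(0, a))))), 0), pair(0, pair(0, m(0, 0, s(0)))))  →  k(pair(a, 0), pair(0, pair(0, m(0, 0, s(0)))))   [R1 at 1.1]
2. k(pair(a, 0), pair(0, pair(0, m(0, 0, s(0)))))  →  k(pair(a, 0), pair(0, pair(0, a)))   [R1 at 2.2.2]
3. k(pair(a, 0), pair(0, pair(0, a)))  →  e   [R3 at ε]

e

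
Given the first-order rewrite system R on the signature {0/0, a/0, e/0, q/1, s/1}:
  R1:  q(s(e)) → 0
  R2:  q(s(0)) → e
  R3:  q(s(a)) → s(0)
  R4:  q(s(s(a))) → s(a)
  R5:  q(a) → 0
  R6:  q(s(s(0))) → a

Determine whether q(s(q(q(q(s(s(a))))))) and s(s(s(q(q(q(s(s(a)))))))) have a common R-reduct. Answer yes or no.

Reduce t₁ = q(s(q(q(q(s(s(a))))))):
1. q(s(q(q(q(s(s(a)))))))  →  q(s(q(q(s(a)))))   [R4 at 1.1.1.1]
2. q(s(q(q(s(a)))))  →  q(s(q(s(0))))   [R3 at 1.1.1]
3. q(s(q(s(0))))  →  q(s(e))   [R2 at 1.1]
4. q(s(e))  →  0   [R1 at ε]

Reduce t₂ = s(s(s(q(q(q(s(s(a)))))))):
1. s(s(s(q(q(q(s(s(a))))))))  →  s(s(s(q(q(s(a))))))   [R4 at 1.1.1.1.1]
2. s(s(s(q(q(s(a))))))  →  s(s(s(q(s(0)))))   [R3 at 1.1.1.1]
3. s(s(s(q(s(0)))))  →  s(s(s(e)))   [R2 at 1.1.1]

no — NF(t₁) = 0, NF(t₂) = s(s(s(e)))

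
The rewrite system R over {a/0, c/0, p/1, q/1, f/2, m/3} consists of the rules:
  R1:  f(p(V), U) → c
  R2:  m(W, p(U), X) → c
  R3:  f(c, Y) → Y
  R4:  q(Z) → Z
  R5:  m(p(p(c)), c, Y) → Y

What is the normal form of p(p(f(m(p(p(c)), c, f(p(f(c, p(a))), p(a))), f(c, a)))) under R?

1. p(p(f(m(p(p(c)), c, f(p(f(c, p(a))), p(a))), f(c, a))))  →  p(p(f(f(p(f(c, p(a))), p(a)), f(c, a))))   [R5 at 1.1.1]
2. p(p(f(f(p(f(c, p(a))), p(a)), f(c, a))))  →  p(p(f(c, f(c, a))))   [R1 at 1.1.1]
3. p(p(f(c, f(c, a))))  →  p(p(f(c, a)))   [R3 at 1.1]
4. p(p(f(c, a)))  →  p(p(a))   [R3 at 1.1]

p(p(a))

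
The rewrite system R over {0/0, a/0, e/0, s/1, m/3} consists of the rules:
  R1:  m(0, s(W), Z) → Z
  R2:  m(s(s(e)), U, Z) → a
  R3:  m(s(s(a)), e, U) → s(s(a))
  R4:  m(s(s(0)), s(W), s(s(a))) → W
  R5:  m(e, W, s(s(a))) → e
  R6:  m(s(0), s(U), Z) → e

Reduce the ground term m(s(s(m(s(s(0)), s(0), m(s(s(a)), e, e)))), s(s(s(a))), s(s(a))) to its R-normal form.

1. m(s(s(m(s(s(0)), s(0), m(s(s(a)), e, e)))), s(s(s(a))), s(s(a)))  →  m(s(s(m(s(s(0)), s(0), s(s(a))))), s(s(s(a))), s(s(a)))   [R3 at 1.1.1.3]
2. m(s(s(m(s(s(0)), s(0), s(s(a))))), s(s(s(a))), s(s(a)))  →  m(s(s(0)), s(s(s(a))), s(s(a)))   [R4 at 1.1.1]
3. m(s(s(0)), s(s(s(a))), s(s(a)))  →  s(s(a))   [R4 at ε]

s(s(a))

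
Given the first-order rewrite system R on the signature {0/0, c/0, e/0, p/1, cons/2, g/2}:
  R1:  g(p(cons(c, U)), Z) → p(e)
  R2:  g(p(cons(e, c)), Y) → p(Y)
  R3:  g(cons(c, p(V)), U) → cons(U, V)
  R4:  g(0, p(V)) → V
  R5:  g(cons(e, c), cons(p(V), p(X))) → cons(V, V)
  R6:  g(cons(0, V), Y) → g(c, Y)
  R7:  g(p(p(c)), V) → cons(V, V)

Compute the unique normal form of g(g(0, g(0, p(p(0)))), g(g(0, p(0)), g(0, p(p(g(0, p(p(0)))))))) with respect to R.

1. g(g(0, g(0, p(p(0)))), g(g(0, p(0)), g(0, p(p(g(0, p(p(0))))))))  →  g(g(0, p(0)), g(g(0, p(0)), g(0, p(p(g(0, p(p(0))))))))   [R4 at 1.2]
2. g(g(0, p(0)), g(g(0, p(0)), g(0, p(p(g(0, p(p(0))))))))  →  g(0, g(g(0, p(0)), g(0, p(p(g(0, p(p(0))))))))   [R4 at 1]
3. g(0, g(g(0, p(0)), g(0, p(p(g(0, p(p(0))))))))  →  g(0, g(0, g(0, p(p(g(0, p(p(0))))))))   [R4 at 2.1]
4. g(0, g(0, g(0, p(p(g(0, p(p(0))))))))  →  g(0, g(0, p(g(0, p(p(0))))))   [R4 at 2.2]
5. g(0, g(0, p(g(0, p(p(0))))))  →  g(0, g(0, p(p(0))))   [R4 at 2]
6. g(0, g(0, p(p(0))))  →  g(0, p(0))   [R4 at 2]
7. g(0, p(0))  →  0   [R4 at ε]

0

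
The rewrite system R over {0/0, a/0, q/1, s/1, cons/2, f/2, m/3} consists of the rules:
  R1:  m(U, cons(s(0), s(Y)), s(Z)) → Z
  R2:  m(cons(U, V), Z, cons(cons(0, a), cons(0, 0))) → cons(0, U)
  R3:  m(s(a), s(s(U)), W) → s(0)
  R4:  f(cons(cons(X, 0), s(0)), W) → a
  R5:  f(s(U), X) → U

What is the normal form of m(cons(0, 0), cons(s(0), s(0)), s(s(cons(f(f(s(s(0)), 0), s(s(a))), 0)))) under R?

1. m(cons(0, 0), cons(s(0), s(0)), s(s(cons(f(f(s(s(0)), 0), s(s(a))), 0))))  →  s(cons(f(f(s(s(0)), 0), s(s(a))), 0))   [R1 at ε]
2. s(cons(f(f(s(s(0)), 0), s(s(a))), 0))  →  s(cons(f(s(0), s(s(a))), 0))   [R5 at 1.1.1]
3. s(cons(f(s(0), s(s(a))), 0))  →  s(cons(0, 0))   [R5 at 1.1]

s(cons(0, 0))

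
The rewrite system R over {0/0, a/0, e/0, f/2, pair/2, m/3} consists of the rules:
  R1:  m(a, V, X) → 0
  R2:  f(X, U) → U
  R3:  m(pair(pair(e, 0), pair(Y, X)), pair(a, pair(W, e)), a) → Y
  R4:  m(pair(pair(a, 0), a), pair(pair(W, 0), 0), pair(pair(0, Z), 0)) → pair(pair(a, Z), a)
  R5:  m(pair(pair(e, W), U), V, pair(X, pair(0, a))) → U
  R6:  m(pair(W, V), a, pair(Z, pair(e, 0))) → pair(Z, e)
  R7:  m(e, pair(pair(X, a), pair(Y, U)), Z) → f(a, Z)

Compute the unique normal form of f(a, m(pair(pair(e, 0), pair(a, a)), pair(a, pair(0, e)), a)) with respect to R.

a

1. f(a, m(pair(pair(e, 0), pair(a, a)), pair(a, pair(0, e)), a))  →  m(pair(pair(e, 0), pair(a, a)), pair(a, pair(0, e)), a)   [R2 at ε]
2. m(pair(pair(e, 0), pair(a, a)), pair(a, pair(0, e)), a)  →  a   [R3 at ε]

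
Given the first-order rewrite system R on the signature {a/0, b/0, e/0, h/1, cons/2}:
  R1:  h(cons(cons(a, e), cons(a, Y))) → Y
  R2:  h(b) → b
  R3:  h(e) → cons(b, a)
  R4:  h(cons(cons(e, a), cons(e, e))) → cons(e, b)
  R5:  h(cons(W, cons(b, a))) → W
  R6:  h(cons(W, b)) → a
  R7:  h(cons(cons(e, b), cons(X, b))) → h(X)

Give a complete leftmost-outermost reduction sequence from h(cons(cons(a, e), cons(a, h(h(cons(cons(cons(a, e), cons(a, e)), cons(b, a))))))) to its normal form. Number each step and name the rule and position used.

1. h(cons(cons(a, e), cons(a, h(h(cons(cons(cons(a, e), cons(a, e)), cons(b, a)))))))  →  h(h(cons(cons(cons(a, e), cons(a, e)), cons(b, a))))   [R1 at ε]
2. h(h(cons(cons(cons(a, e), cons(a, e)), cons(b, a))))  →  h(cons(cons(a, e), cons(a, e)))   [R5 at 1]
3. h(cons(cons(a, e), cons(a, e)))  →  e   [R1 at ε]

e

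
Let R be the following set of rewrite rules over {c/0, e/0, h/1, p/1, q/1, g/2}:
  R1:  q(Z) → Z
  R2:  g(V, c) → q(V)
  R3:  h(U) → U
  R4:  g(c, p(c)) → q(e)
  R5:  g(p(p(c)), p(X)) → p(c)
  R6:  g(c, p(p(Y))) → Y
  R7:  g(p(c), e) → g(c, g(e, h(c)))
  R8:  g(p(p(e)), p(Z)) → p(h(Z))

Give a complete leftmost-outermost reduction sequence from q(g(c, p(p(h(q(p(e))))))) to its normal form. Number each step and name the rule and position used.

p(e)

1. q(g(c, p(p(h(q(p(e)))))))  →  g(c, p(p(h(q(p(e))))))   [R1 at ε]
2. g(c, p(p(h(q(p(e))))))  →  h(q(p(e)))   [R6 at ε]
3. h(q(p(e)))  →  q(p(e))   [R3 at ε]
4. q(p(e))  →  p(e)   [R1 at ε]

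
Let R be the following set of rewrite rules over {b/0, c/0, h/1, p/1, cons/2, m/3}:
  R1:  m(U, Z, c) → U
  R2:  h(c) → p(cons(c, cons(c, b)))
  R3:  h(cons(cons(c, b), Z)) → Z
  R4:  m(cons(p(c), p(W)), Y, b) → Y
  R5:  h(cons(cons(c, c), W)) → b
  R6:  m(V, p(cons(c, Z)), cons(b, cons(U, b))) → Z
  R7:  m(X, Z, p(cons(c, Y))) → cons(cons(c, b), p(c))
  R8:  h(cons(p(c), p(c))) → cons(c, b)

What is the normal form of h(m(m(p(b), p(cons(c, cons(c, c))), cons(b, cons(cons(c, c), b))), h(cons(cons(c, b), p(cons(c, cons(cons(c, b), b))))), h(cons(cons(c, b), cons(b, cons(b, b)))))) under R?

1. h(m(m(p(b), p(cons(c, cons(c, c))), cons(b, cons(cons(c, c), b))), h(cons(cons(c, b), p(cons(c, cons(cons(c, b), b))))), h(cons(cons(c, b), cons(b, cons(b, b))))))  →  h(m(cons(c, c), h(cons(cons(c, b), p(cons(c, cons(cons(c, b), b))))), h(cons(cons(c, b), cons(b, cons(b, b))))))   [R6 at 1.1]
2. h(m(cons(c, c), h(cons(cons(c, b), p(cons(c, cons(cons(c, b), b))))), h(cons(cons(c, b), cons(b, cons(b, b))))))  →  h(m(cons(c, c), p(cons(c, cons(cons(c, b), b))), h(cons(cons(c, b), cons(b, cons(b, b))))))   [R3 at 1.2]
3. h(m(cons(c, c), p(cons(c, cons(cons(c, b), b))), h(cons(cons(c, b), cons(b, cons(b, b))))))  →  h(m(cons(c, c), p(cons(c, cons(cons(c, b), b))), cons(b, cons(b, b))))   [R3 at 1.3]
4. h(m(cons(c, c), p(cons(c, cons(cons(c, b), b))), cons(b, cons(b, b))))  →  h(cons(cons(c, b), b))   [R6 at 1]
5. h(cons(cons(c, b), b))  →  b   [R3 at ε]

b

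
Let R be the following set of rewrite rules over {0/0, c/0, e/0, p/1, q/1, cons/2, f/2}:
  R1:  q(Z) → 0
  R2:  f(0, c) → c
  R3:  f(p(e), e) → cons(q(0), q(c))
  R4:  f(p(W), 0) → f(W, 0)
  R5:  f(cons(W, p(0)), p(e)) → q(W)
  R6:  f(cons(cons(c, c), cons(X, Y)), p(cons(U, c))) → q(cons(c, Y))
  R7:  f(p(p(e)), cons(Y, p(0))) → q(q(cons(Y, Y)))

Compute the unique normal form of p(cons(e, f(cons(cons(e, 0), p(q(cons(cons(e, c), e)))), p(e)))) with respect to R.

1. p(cons(e, f(cons(cons(e, 0), p(q(cons(cons(e, c), e)))), p(e))))  →  p(cons(e, f(cons(cons(e, 0), p(0)), p(e))))   [R1 at 1.2.1.2.1]
2. p(cons(e, f(cons(cons(e, 0), p(0)), p(e))))  →  p(cons(e, q(cons(e, 0))))   [R5 at 1.2]
3. p(cons(e, q(cons(e, 0))))  →  p(cons(e, 0))   [R1 at 1.2]

p(cons(e, 0))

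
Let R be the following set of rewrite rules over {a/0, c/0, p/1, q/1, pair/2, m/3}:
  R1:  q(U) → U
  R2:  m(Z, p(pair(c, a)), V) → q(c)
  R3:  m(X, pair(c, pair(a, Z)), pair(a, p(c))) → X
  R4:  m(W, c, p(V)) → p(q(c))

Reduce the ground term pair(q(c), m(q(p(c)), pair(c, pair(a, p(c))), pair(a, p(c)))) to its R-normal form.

1. pair(q(c), m(q(p(c)), pair(c, pair(a, p(c))), pair(a, p(c))))  →  pair(c, m(q(p(c)), pair(c, pair(a, p(c))), pair(a, p(c))))   [R1 at 1]
2. pair(c, m(q(p(c)), pair(c, pair(a, p(c))), pair(a, p(c))))  →  pair(c, q(p(c)))   [R3 at 2]
3. pair(c, q(p(c)))  →  pair(c, p(c))   [R1 at 2]

pair(c, p(c))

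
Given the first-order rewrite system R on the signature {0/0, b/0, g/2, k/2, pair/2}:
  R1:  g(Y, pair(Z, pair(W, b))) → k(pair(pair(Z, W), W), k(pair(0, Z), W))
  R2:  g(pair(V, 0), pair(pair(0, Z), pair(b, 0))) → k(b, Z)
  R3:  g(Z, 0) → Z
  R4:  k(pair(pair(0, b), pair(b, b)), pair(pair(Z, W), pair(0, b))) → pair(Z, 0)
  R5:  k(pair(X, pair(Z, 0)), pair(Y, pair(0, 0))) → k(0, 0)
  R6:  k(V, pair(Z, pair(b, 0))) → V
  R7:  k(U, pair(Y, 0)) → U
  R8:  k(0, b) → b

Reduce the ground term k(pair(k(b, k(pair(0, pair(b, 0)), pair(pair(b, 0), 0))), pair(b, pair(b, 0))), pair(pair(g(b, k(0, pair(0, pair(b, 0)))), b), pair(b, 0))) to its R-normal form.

1. k(pair(k(b, k(pair(0, pair(b, 0)), pair(pair(b, 0), 0))), pair(b, pair(b, 0))), pair(pair(g(b, k(0, pair(0, pair(b, 0)))), b), pair(b, 0)))  →  pair(k(b, k(pair(0, pair(b, 0)), pair(pair(b, 0), 0))), pair(b, pair(b, 0)))   [R6 at ε]
2. pair(k(b, k(pair(0, pair(b, 0)), pair(pair(b, 0), 0))), pair(b, pair(b, 0)))  →  pair(k(b, pair(0, pair(b, 0))), pair(b, pair(b, 0)))   [R7 at 1.2]
3. pair(k(b, pair(0, pair(b, 0))), pair(b, pair(b, 0)))  →  pair(b, pair(b, pair(b, 0)))   [R6 at 1]

pair(b, pair(b, pair(b, 0)))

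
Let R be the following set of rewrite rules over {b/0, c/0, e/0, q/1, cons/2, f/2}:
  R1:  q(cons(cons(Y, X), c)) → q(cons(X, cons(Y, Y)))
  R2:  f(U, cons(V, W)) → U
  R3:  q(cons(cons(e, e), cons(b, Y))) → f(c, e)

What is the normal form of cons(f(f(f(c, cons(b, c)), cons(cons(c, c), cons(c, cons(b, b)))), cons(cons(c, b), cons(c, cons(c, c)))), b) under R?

cons(c, b)

1. cons(f(f(f(c, cons(b, c)), cons(cons(c, c), cons(c, cons(b, b)))), cons(cons(c, b), cons(c, cons(c, c)))), b)  →  cons(f(f(c, cons(b, c)), cons(cons(c, c), cons(c, cons(b, b)))), b)   [R2 at 1]
2. cons(f(f(c, cons(b, c)), cons(cons(c, c), cons(c, cons(b, b)))), b)  →  cons(f(c, cons(b, c)), b)   [R2 at 1]
3. cons(f(c, cons(b, c)), b)  →  cons(c, b)   [R2 at 1]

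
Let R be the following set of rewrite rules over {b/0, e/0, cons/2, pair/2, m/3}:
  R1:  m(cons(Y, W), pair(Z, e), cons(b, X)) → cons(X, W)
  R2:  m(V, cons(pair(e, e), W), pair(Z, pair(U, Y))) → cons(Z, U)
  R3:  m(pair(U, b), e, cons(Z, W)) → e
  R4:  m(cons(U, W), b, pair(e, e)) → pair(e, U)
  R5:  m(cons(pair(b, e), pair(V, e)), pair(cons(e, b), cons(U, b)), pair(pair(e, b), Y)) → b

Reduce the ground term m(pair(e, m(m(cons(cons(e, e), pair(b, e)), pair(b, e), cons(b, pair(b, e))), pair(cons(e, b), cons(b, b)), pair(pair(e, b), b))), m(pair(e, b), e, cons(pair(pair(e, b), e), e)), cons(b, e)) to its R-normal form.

e

1. m(pair(e, m(m(cons(cons(e, e), pair(b, e)), pair(b, e), cons(b, pair(b, e))), pair(cons(e, b), cons(b, b)), pair(pair(e, b), b))), m(pair(e, b), e, cons(pair(pair(e, b), e), e)), cons(b, e))  →  m(pair(e, m(cons(pair(b, e), pair(b, e)), pair(cons(e, b), cons(b, b)), pair(pair(e, b), b))), m(pair(e, b), e, cons(pair(pair(e, b), e), e)), cons(b, e))   [R1 at 1.2.1]
2. m(pair(e, m(cons(pair(b, e), pair(b, e)), pair(cons(e, b), cons(b, b)), pair(pair(e, b), b))), m(pair(e, b), e, cons(pair(pair(e, b), e), e)), cons(b, e))  →  m(pair(e, b), m(pair(e, b), e, cons(pair(pair(e, b), e), e)), cons(b, e))   [R5 at 1.2]
3. m(pair(e, b), m(pair(e, b), e, cons(pair(pair(e, b), e), e)), cons(b, e))  →  m(pair(e, b), e, cons(b, e))   [R3 at 2]
4. m(pair(e, b), e, cons(b, e))  →  e   [R3 at ε]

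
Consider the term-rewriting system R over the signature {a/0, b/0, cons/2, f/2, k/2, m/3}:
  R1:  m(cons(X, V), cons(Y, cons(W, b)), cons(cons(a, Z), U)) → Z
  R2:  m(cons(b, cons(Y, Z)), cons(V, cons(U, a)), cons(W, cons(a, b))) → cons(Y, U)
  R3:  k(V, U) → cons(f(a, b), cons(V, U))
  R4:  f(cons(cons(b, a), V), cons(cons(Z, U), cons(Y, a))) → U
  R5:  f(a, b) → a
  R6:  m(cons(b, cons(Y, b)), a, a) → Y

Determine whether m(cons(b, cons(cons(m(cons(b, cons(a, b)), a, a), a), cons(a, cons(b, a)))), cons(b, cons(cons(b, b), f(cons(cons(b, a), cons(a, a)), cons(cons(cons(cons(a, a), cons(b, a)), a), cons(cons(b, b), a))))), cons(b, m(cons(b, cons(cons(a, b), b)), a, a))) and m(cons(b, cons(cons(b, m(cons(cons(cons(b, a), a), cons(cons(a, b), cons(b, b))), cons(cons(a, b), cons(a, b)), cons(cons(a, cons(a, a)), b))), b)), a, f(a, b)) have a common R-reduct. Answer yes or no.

Reduce t₁ = m(cons(b, cons(cons(m(cons(b, cons(a, b)), a, a), a), cons(a, cons(b, a)))), cons(b, cons(cons(b, b), f(cons(cons(b, a), cons(a, a)), cons(cons(cons(cons(a, a), cons(b, a)), a), cons(cons(b, b), a))))), cons(b, m(cons(b, cons(cons(a, b), b)), a, a))):
1. m(cons(b, cons(cons(m(cons(b, cons(a, b)), a, a), a), cons(a, cons(b, a)))), cons(b, cons(cons(b, b), f(cons(cons(b, a), cons(a, a)), cons(cons(cons(cons(a, a), cons(b, a)), a), cons(cons(b, b), a))))), cons(b, m(cons(b, cons(cons(a, b), b)), a, a)))  →  m(cons(b, cons(cons(a, a), cons(a, cons(b, a)))), cons(b, cons(cons(b, b), f(cons(cons(b, a), cons(a, a)), cons(cons(cons(cons(a, a), cons(b, a)), a), cons(cons(b, b), a))))), cons(b, m(cons(b, cons(cons(a, b), b)), a, a)))   [R6 at 1.2.1.1]
2. m(cons(b, cons(cons(a, a), cons(a, cons(b, a)))), cons(b, cons(cons(b, b), f(cons(cons(b, a), cons(a, a)), cons(cons(cons(cons(a, a), cons(b, a)), a), cons(cons(b, b), a))))), cons(b, m(cons(b, cons(cons(a, b), b)), a, a)))  →  m(cons(b, cons(cons(a, a), cons(a, cons(b, a)))), cons(b, cons(cons(b, b), a)), cons(b, m(cons(b, cons(cons(a, b), b)), a, a)))   [R4 at 2.2.2]
3. m(cons(b, cons(cons(a, a), cons(a, cons(b, a)))), cons(b, cons(cons(b, b), a)), cons(b, m(cons(b, cons(cons(a, b), b)), a, a)))  →  m(cons(b, cons(cons(a, a), cons(a, cons(b, a)))), cons(b, cons(cons(b, b), a)), cons(b, cons(a, b)))   [R6 at 3.2]
4. m(cons(b, cons(cons(a, a), cons(a, cons(b, a)))), cons(b, cons(cons(b, b), a)), cons(b, cons(a, b)))  →  cons(cons(a, a), cons(b, b))   [R2 at ε]

Reduce t₂ = m(cons(b, cons(cons(b, m(cons(cons(cons(b, a), a), cons(cons(a, b), cons(b, b))), cons(cons(a, b), cons(a, b)), cons(cons(a, cons(a, a)), b))), b)), a, f(a, b)):
1. m(cons(b, cons(cons(b, m(cons(cons(cons(b, a), a), cons(cons(a, b), cons(b, b))), cons(cons(a, b), cons(a, b)), cons(cons(a, cons(a, a)), b))), b)), a, f(a, b))  →  m(cons(b, cons(cons(b, cons(a, a)), b)), a, f(a, b))   [R1 at 1.2.1.2]
2. m(cons(b, cons(cons(b, cons(a, a)), b)), a, f(a, b))  →  m(cons(b, cons(cons(b, cons(a, a)), b)), a, a)   [R5 at 3]
3. m(cons(b, cons(cons(b, cons(a, a)), b)), a, a)  →  cons(b, cons(a, a))   [R6 at ε]

no — NF(t₁) = cons(cons(a, a), cons(b, b)), NF(t₂) = cons(b, cons(a, a))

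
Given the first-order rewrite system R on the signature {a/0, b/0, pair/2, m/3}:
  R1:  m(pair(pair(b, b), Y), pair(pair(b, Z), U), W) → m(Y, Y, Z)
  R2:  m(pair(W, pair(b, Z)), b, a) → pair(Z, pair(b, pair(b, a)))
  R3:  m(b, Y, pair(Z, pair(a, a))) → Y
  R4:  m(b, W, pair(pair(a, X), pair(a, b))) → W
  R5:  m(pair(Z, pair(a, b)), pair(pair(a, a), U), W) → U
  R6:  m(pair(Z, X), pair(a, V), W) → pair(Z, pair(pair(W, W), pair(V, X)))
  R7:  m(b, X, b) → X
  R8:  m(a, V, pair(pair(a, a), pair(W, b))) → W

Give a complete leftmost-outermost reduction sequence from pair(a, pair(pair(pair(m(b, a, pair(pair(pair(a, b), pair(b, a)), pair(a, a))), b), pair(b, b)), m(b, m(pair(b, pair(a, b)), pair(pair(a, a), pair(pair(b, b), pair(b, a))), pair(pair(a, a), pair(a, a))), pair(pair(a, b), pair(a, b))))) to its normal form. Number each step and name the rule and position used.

pair(a, pair(pair(pair(a, b), pair(b, b)), pair(pair(b, b), pair(b, a))))

1. pair(a, pair(pair(pair(m(b, a, pair(pair(pair(a, b), pair(b, a)), pair(a, a))), b), pair(b, b)), m(b, m(pair(b, pair(a, b)), pair(pair(a, a), pair(pair(b, b), pair(b, a))), pair(pair(a, a), pair(a, a))), pair(pair(a, b), pair(a, b)))))  →  pair(a, pair(pair(pair(a, b), pair(b, b)), m(b, m(pair(b, pair(a, b)), pair(pair(a, a), pair(pair(b, b), pair(b, a))), pair(pair(a, a), pair(a, a))), pair(pair(a, b), pair(a, b)))))   [R3 at 2.1.1.1]
2. pair(a, pair(pair(pair(a, b), pair(b, b)), m(b, m(pair(b, pair(a, b)), pair(pair(a, a), pair(pair(b, b), pair(b, a))), pair(pair(a, a), pair(a, a))), pair(pair(a, b), pair(a, b)))))  →  pair(a, pair(pair(pair(a, b), pair(b, b)), m(pair(b, pair(a, b)), pair(pair(a, a), pair(pair(b, b), pair(b, a))), pair(pair(a, a), pair(a, a)))))   [R4 at 2.2]
3. pair(a, pair(pair(pair(a, b), pair(b, b)), m(pair(b, pair(a, b)), pair(pair(a, a), pair(pair(b, b), pair(b, a))), pair(pair(a, a), pair(a, a)))))  →  pair(a, pair(pair(pair(a, b), pair(b, b)), pair(pair(b, b), pair(b, a))))   [R5 at 2.2]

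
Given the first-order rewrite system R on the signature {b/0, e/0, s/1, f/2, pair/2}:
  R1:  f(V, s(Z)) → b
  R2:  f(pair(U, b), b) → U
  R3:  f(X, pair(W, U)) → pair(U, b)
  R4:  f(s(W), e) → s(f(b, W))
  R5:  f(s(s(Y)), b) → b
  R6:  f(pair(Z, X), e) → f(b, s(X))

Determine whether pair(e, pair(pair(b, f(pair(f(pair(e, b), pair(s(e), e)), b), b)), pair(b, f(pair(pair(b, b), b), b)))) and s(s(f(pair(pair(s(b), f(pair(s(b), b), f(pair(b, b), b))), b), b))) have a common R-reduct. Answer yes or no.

no — NF(t₁) = pair(e, pair(pair(b, pair(e, b)), pair(b, pair(b, b)))), NF(t₂) = s(s(pair(s(b), s(b))))

Reduce t₁ = pair(e, pair(pair(b, f(pair(f(pair(e, b), pair(s(e), e)), b), b)), pair(b, f(pair(pair(b, b), b), b)))):
1. pair(e, pair(pair(b, f(pair(f(pair(e, b), pair(s(e), e)), b), b)), pair(b, f(pair(pair(b, b), b), b))))  →  pair(e, pair(pair(b, f(pair(e, b), pair(s(e), e))), pair(b, f(pair(pair(b, b), b), b))))   [R2 at 2.1.2]
2. pair(e, pair(pair(b, f(pair(e, b), pair(s(e), e))), pair(b, f(pair(pair(b, b), b), b))))  →  pair(e, pair(pair(b, pair(e, b)), pair(b, f(pair(pair(b, b), b), b))))   [R3 at 2.1.2]
3. pair(e, pair(pair(b, pair(e, b)), pair(b, f(pair(pair(b, b), b), b))))  →  pair(e, pair(pair(b, pair(e, b)), pair(b, pair(b, b))))   [R2 at 2.2.2]

Reduce t₂ = s(s(f(pair(pair(s(b), f(pair(s(b), b), f(pair(b, b), b))), b), b))):
1. s(s(f(pair(pair(s(b), f(pair(s(b), b), f(pair(b, b), b))), b), b)))  →  s(s(pair(s(b), f(pair(s(b), b), f(pair(b, b), b)))))   [R2 at 1.1]
2. s(s(pair(s(b), f(pair(s(b), b), f(pair(b, b), b)))))  →  s(s(pair(s(b), f(pair(s(b), b), b))))   [R2 at 1.1.2.2]
3. s(s(pair(s(b), f(pair(s(b), b), b))))  →  s(s(pair(s(b), s(b))))   [R2 at 1.1.2]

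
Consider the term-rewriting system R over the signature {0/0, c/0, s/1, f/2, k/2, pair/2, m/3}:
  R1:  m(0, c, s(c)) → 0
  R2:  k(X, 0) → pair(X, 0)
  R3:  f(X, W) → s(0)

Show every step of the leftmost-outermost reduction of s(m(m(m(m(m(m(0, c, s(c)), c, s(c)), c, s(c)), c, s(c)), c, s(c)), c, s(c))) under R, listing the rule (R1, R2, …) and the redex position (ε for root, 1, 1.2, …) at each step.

1. s(m(m(m(m(m(m(0, c, s(c)), c, s(c)), c, s(c)), c, s(c)), c, s(c)), c, s(c)))  →  s(m(m(m(m(m(0, c, s(c)), c, s(c)), c, s(c)), c, s(c)), c, s(c)))   [R1 at 1.1.1.1.1.1]
2. s(m(m(m(m(m(0, c, s(c)), c, s(c)), c, s(c)), c, s(c)), c, s(c)))  →  s(m(m(m(m(0, c, s(c)), c, s(c)), c, s(c)), c, s(c)))   [R1 at 1.1.1.1.1]
3. s(m(m(m(m(0, c, s(c)), c, s(c)), c, s(c)), c, s(c)))  →  s(m(m(m(0, c, s(c)), c, s(c)), c, s(c)))   [R1 at 1.1.1.1]
4. s(m(m(m(0, c, s(c)), c, s(c)), c, s(c)))  →  s(m(m(0, c, s(c)), c, s(c)))   [R1 at 1.1.1]
5. s(m(m(0, c, s(c)), c, s(c)))  →  s(m(0, c, s(c)))   [R1 at 1.1]
6. s(m(0, c, s(c)))  →  s(0)   [R1 at 1]

s(0)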